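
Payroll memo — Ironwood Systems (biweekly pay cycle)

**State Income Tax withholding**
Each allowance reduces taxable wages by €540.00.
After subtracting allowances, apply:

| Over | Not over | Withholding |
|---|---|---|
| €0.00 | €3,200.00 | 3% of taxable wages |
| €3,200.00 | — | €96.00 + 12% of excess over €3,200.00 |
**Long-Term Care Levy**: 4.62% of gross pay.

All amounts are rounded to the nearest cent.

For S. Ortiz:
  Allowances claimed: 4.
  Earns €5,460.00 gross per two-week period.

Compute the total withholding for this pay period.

€360.25

State Income Tax: taxable = €5,460.00 − 4×€540.00 = €3,300.00
  €96.00 + 12% × (€3,300.00 − €3,200.00) = €96.00 + 12% × €100.00 = €108.00
Long-Term Care Levy: 4.62% × €5,460.00 = €252.25
Total: €108.00 + €252.25 = €360.25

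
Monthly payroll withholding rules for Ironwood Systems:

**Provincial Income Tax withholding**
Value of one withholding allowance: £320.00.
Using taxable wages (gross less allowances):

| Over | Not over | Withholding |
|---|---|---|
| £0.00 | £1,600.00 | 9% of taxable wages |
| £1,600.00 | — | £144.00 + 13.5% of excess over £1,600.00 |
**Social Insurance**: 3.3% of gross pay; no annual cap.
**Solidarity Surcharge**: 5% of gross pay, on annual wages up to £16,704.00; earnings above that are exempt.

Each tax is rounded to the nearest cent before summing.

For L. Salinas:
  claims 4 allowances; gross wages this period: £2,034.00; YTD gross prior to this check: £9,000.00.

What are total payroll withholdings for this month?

£236.68

Provincial Income Tax: taxable = £2,034.00 − 4×£320.00 = £754.00
  9% × £754.00 = £67.86
Social Insurance: 3.3% × £2,034.00 = £67.12
Solidarity Surcharge: 5% × £2,034.00 = £101.70
Total: £67.86 + £67.12 + £101.70 = £236.68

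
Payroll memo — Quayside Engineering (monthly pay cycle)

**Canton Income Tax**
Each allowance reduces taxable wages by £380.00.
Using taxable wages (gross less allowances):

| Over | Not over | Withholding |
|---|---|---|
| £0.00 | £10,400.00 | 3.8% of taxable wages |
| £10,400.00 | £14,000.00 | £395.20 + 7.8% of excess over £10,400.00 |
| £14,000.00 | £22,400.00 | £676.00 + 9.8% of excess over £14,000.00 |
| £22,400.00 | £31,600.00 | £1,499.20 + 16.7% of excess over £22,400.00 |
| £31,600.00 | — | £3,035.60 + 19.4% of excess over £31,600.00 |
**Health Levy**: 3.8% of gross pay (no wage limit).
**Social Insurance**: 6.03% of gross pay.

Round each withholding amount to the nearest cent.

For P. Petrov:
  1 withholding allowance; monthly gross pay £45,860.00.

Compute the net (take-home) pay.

£35,623.64

Canton Income Tax: taxable = £45,860.00 − 1×£380.00 = £45,480.00
  £3,035.60 + 19.4% × (£45,480.00 − £31,600.00) = £3,035.60 + 19.4% × £13,880.00 = £5,728.32
Health Levy: 3.8% × £45,860.00 = £1,742.68
Social Insurance: 6.03% × £45,860.00 = £2,765.36
Total withheld: £5,728.32 + £1,742.68 + £2,765.36 = £10,236.36
Net pay: £45,860.00 − £10,236.36 = £35,623.64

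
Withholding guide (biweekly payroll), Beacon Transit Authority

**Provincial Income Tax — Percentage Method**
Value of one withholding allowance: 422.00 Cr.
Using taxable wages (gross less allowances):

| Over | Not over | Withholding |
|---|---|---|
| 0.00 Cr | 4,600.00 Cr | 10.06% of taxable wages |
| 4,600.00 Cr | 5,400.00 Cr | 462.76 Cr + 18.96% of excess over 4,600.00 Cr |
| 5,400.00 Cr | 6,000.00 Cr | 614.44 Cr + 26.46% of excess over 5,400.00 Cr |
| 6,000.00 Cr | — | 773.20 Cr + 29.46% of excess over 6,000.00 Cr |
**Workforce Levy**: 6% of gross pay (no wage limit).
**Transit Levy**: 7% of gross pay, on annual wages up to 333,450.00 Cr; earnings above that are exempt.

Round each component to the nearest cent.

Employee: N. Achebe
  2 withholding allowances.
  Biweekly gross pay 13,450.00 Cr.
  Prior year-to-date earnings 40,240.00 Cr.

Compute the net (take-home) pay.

8,982.17 Cr

Provincial Income Tax: taxable = 13,450.00 Cr − 2×422.00 Cr = 12,606.00 Cr
  773.20 Cr + 29.46% × (12,606.00 Cr − 6,000.00 Cr) = 773.20 Cr + 29.46% × 6,606.00 Cr = 2,719.33 Cr
Workforce Levy: 6% × 13,450.00 Cr = 807.00 Cr
Transit Levy: 7% × 13,450.00 Cr = 941.50 Cr
Total withheld: 2,719.33 Cr + 807.00 Cr + 941.50 Cr = 4,467.83 Cr
Net pay: 13,450.00 Cr − 4,467.83 Cr = 8,982.17 Cr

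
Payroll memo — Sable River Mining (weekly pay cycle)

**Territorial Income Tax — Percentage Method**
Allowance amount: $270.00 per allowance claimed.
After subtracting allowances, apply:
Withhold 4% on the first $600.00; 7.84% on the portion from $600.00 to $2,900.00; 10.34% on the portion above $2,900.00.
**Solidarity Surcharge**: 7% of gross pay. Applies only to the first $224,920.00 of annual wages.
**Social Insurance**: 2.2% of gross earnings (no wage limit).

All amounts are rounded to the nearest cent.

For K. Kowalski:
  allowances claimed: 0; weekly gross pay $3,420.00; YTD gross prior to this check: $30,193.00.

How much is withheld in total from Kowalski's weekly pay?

Territorial Income Tax: taxable = $3,420.00
  $204.32 + 10.34% × ($3,420.00 − $2,900.00) = $204.32 + 10.34% × $520.00 = $258.09
Solidarity Surcharge: 7% × $3,420.00 = $239.40
Social Insurance: 2.2% × $3,420.00 = $75.24
Total: $258.09 + $239.40 + $75.24 = $572.73

$572.73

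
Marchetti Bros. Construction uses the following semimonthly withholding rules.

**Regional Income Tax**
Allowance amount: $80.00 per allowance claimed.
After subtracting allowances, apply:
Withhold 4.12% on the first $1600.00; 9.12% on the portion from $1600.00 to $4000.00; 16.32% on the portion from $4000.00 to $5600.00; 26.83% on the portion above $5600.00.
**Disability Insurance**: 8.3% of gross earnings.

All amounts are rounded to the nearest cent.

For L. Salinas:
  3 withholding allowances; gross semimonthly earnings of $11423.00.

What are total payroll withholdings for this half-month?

$2991.95

Regional Income Tax: taxable = $11423.00 − 3×$80.00 = $11183.00
  $545.92 + 26.83% × ($11183.00 − $5600.00) = $545.92 + 26.83% × $5583.00 = $2043.84
Disability Insurance: 8.3% × $11423.00 = $948.11
Total: $2043.84 + $948.11 = $2991.95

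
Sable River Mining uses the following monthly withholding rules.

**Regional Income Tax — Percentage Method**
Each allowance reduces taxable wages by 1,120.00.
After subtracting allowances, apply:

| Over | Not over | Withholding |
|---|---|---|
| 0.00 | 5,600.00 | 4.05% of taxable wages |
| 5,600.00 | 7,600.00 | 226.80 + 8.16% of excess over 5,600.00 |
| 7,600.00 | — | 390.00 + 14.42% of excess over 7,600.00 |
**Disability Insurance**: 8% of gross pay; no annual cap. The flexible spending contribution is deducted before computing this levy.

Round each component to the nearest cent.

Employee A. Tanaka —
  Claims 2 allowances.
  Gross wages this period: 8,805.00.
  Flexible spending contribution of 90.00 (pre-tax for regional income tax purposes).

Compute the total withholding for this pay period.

995.40

Regional Income Tax: taxable = 8,805.00 − 90.00 − 2×1,120.00 = 6,475.00
  226.80 + 8.16% × (6,475.00 − 5,600.00) = 226.80 + 8.16% × 875.00 = 298.20
Disability Insurance: 8% × 8,715.00 = 697.20
Total: 298.20 + 697.20 = 995.40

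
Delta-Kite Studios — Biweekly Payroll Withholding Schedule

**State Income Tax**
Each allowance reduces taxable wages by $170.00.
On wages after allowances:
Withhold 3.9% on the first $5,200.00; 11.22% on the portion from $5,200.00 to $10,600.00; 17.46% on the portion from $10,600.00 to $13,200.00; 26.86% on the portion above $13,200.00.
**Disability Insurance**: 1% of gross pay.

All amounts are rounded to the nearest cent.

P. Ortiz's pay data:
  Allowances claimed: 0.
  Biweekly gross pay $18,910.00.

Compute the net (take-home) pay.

State Income Tax: taxable = $18,910.00
  $1,262.64 + 26.86% × ($18,910.00 − $13,200.00) = $1,262.64 + 26.86% × $5,710.00 = $2,796.35
Disability Insurance: 1% × $18,910.00 = $189.10
Total withheld: $2,796.35 + $189.10 = $2,985.45
Net pay: $18,910.00 − $2,985.45 = $15,924.55

$15,924.55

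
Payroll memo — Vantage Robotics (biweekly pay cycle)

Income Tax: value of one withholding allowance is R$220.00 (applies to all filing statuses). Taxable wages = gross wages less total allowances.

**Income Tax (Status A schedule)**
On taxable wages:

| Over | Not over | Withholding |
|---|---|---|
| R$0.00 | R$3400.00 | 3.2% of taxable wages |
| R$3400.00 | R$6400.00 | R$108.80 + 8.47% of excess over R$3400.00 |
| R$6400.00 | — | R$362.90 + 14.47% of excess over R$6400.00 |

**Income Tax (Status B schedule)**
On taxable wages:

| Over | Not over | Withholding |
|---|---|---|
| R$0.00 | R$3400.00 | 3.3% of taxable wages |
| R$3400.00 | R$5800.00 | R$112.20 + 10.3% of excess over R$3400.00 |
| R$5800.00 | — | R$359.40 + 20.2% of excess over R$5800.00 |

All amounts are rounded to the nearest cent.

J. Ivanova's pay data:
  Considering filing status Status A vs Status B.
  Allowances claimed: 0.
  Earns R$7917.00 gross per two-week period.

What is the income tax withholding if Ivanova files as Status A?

Income Tax (Status A): taxable = R$7917.00
  R$362.90 + 14.47% × (R$7917.00 − R$6400.00) = R$362.90 + 14.47% × R$1517.00 = R$582.41

R$582.41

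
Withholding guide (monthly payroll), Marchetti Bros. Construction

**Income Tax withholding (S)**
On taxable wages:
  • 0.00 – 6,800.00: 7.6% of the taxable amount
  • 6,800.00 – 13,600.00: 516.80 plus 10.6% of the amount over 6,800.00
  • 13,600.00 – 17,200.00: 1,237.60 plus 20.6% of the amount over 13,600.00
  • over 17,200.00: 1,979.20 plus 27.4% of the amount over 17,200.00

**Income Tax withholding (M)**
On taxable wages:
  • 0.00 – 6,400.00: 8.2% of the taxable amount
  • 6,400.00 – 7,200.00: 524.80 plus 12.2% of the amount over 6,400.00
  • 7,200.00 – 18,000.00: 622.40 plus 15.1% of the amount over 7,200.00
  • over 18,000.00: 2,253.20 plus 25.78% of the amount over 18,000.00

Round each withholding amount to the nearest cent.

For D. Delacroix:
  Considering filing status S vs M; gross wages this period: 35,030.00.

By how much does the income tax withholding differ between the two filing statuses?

Income Tax (S): taxable = 35,030.00
  1,979.20 + 27.4% × (35,030.00 − 17,200.00) = 1,979.20 + 27.4% × 17,830.00 = 6,864.62
Income Tax (M): taxable = 35,030.00
  2,253.20 + 25.78% × (35,030.00 − 18,000.00) = 2,253.20 + 25.78% × 17,030.00 = 6,643.53
Difference: |6,864.62 − 6,643.53| = 221.09 (higher under S)

221.09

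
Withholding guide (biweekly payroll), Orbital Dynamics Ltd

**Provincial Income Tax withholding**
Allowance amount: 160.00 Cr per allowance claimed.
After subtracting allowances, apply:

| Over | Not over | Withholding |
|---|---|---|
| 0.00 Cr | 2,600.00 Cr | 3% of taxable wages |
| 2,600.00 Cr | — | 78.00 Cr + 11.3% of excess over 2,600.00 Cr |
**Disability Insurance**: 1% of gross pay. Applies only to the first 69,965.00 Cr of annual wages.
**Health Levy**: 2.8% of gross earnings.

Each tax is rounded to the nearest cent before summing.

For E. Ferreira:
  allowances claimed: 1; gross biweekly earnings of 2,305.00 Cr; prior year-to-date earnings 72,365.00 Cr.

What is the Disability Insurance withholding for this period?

0.00 Cr

Disability Insurance: YTD 72,365.00 Cr ≥ cap 69,965.00 Cr → 0.00 Cr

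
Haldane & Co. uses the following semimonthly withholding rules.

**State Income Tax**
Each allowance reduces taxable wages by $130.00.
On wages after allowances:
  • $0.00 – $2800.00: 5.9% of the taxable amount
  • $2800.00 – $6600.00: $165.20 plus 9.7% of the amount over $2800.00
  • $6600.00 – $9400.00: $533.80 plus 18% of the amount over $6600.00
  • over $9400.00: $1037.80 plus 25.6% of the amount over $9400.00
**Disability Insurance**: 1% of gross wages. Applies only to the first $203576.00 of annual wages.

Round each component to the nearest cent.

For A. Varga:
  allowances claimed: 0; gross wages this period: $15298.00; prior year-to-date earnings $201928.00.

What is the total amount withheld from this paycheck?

$2564.17

State Income Tax: taxable = $15298.00
  $1037.80 + 25.6% × ($15298.00 − $9400.00) = $1037.80 + 25.6% × $5898.00 = $2547.69
Disability Insurance: cap $203576.00 − YTD $201928.00 = $1648.00 subject; 1% × $1648.00 = $16.48
Total: $2547.69 + $16.48 = $2564.17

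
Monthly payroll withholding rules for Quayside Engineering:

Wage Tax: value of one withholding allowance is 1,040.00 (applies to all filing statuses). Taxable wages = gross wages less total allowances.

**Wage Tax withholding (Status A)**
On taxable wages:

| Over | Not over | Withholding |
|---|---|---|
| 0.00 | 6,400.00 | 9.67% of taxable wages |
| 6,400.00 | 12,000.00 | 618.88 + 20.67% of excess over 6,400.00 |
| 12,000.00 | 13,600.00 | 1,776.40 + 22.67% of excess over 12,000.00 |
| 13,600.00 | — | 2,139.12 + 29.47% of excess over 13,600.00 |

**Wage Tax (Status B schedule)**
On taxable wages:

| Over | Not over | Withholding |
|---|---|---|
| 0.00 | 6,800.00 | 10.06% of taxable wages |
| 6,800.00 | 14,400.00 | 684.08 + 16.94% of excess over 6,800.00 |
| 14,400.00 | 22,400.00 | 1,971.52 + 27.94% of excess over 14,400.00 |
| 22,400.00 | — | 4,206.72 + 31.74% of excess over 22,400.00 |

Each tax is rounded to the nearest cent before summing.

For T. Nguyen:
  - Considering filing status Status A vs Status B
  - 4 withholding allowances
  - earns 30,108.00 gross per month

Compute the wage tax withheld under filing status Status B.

5,332.86

Wage Tax (Status B): taxable = 30,108.00 − 4×1,040.00 = 25,948.00
  4,206.72 + 31.74% × (25,948.00 − 22,400.00) = 4,206.72 + 31.74% × 3,548.00 = 5,332.86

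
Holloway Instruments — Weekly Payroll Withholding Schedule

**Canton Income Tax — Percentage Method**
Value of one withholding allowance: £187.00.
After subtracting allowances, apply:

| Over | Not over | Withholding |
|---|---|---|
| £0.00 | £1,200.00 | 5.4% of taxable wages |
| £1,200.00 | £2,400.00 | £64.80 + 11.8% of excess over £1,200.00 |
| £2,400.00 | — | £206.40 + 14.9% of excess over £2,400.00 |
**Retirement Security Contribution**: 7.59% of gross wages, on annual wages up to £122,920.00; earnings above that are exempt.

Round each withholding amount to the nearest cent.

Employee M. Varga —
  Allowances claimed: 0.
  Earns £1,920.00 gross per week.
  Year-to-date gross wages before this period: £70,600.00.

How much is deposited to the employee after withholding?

Canton Income Tax: taxable = £1,920.00
  £64.80 + 11.8% × (£1,920.00 − £1,200.00) = £64.80 + 11.8% × £720.00 = £149.76
Retirement Security Contribution: 7.59% × £1,920.00 = £145.73
Total withheld: £149.76 + £145.73 = £295.49
Net pay: £1,920.00 − £295.49 = £1,624.51

£1,624.51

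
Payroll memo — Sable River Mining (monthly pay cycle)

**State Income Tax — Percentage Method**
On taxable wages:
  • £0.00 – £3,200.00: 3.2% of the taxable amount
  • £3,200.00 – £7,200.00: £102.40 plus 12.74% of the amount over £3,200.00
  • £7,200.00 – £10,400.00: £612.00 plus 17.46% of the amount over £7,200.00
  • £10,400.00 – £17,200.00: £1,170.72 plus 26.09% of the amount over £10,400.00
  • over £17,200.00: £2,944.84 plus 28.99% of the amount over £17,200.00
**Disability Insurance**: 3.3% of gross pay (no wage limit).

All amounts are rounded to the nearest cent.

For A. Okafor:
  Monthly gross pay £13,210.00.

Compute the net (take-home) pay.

£10,870.22

State Income Tax: taxable = £13,210.00
  £1,170.72 + 26.09% × (£13,210.00 − £10,400.00) = £1,170.72 + 26.09% × £2,810.00 = £1,903.85
Disability Insurance: 3.3% × £13,210.00 = £435.93
Total withheld: £1,903.85 + £435.93 = £2,339.78
Net pay: £13,210.00 − £2,339.78 = £10,870.22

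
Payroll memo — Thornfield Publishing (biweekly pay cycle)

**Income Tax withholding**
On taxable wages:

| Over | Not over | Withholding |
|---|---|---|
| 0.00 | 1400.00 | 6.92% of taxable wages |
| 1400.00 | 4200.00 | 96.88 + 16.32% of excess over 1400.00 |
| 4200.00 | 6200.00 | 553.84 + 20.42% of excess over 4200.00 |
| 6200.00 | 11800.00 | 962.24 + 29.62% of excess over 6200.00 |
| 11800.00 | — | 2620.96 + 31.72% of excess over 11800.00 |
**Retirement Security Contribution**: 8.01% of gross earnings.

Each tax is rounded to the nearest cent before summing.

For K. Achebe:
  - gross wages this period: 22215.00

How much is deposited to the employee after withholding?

14510.98

Income Tax: taxable = 22215.00
  2620.96 + 31.72% × (22215.00 − 11800.00) = 2620.96 + 31.72% × 10415.00 = 5924.60
Retirement Security Contribution: 8.01% × 22215.00 = 1779.42
Total withheld: 5924.60 + 1779.42 = 7704.02
Net pay: 22215.00 − 7704.02 = 14510.98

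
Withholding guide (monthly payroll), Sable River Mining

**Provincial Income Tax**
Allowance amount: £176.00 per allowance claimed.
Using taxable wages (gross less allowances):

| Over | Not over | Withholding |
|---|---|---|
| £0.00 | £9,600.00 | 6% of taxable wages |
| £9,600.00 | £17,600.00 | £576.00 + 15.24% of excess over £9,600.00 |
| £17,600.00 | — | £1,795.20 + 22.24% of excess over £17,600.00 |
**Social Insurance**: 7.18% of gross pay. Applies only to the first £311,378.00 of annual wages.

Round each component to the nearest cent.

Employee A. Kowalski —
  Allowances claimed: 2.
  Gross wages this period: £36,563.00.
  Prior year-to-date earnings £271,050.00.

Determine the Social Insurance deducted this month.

Social Insurance: 7.18% × £36,563.00 = £2,625.22

£2,625.22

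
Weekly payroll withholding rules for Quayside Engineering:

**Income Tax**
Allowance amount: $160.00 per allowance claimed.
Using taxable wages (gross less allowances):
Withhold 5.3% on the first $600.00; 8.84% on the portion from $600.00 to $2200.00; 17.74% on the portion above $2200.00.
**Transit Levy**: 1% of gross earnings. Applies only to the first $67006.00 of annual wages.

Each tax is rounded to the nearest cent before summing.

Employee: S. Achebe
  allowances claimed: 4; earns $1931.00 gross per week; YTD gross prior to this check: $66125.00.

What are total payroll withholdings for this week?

$101.69

Income Tax: taxable = $1931.00 − 4×$160.00 = $1291.00
  $31.80 + 8.84% × ($1291.00 − $600.00) = $31.80 + 8.84% × $691.00 = $92.88
Transit Levy: cap $67006.00 − YTD $66125.00 = $881.00 subject; 1% × $881.00 = $8.81
Total: $92.88 + $8.81 = $101.69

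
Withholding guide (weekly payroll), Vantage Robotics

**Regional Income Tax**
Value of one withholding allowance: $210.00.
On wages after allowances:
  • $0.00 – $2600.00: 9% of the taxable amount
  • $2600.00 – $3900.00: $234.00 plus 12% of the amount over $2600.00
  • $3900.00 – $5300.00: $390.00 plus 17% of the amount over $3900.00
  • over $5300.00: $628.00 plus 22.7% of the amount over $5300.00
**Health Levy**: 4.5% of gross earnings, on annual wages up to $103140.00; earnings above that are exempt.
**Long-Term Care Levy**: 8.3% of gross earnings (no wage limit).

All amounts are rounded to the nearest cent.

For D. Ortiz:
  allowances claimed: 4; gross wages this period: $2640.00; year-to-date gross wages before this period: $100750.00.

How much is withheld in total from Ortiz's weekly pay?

$488.67

Regional Income Tax: taxable = $2640.00 − 4×$210.00 = $1800.00
  9% × $1800.00 = $162.00
Health Levy: cap $103140.00 − YTD $100750.00 = $2390.00 subject; 4.5% × $2390.00 = $107.55
Long-Term Care Levy: 8.3% × $2640.00 = $219.12
Total: $162.00 + $107.55 + $219.12 = $488.67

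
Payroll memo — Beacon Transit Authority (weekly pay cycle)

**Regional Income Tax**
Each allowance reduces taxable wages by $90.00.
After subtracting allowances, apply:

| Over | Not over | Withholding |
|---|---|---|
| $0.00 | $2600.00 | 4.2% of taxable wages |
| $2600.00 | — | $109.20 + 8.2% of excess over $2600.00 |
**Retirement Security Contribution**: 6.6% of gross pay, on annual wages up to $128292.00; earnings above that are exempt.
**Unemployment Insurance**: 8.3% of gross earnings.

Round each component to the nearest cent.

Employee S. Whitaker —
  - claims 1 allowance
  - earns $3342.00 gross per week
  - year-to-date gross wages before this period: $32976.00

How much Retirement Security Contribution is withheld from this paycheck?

$220.57

Retirement Security Contribution: 6.6% × $3342.00 = $220.57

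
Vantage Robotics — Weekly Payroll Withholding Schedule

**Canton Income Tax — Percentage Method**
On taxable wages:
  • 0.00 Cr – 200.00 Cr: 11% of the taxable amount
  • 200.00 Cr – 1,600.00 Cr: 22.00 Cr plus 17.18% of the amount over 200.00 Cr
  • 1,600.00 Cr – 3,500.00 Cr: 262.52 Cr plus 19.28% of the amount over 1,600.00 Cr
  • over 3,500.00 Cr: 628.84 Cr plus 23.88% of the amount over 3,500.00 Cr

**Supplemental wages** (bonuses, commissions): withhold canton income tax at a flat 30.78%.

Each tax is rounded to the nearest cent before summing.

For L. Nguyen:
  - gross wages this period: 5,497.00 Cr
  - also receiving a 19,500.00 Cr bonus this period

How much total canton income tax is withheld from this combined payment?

Canton Income Tax: taxable = 5,497.00 Cr
  628.84 Cr + 23.88% × (5,497.00 Cr − 3,500.00 Cr) = 628.84 Cr + 23.88% × 1,997.00 Cr = 1,105.72 Cr
Supplemental (30.78% flat on bonus): 30.78% × 19,500.00 Cr = 6,002.10 Cr
Total canton income tax: 1,105.72 Cr + 6,002.10 Cr = 7,107.82 Cr

7,107.82 Cr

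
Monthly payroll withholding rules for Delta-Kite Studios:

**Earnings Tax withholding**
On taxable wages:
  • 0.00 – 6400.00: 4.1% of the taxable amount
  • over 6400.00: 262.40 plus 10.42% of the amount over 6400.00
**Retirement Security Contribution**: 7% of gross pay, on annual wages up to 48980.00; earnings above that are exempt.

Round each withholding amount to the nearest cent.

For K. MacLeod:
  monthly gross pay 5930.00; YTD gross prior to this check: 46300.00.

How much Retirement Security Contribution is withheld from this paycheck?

187.60

Retirement Security Contribution: cap 48980.00 − YTD 46300.00 = 2680.00 subject; 7% × 2680.00 = 187.60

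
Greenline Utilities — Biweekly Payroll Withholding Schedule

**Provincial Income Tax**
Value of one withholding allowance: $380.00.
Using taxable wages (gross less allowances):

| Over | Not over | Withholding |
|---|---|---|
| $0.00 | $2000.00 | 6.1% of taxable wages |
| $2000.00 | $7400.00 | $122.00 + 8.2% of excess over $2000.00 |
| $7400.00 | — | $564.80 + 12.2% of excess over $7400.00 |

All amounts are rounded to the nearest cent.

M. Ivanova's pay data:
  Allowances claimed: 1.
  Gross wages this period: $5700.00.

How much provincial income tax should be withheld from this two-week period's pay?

Provincial Income Tax: taxable = $5700.00 − 1×$380.00 = $5320.00
  $122.00 + 8.2% × ($5320.00 − $2000.00) = $122.00 + 8.2% × $3320.00 = $394.24

$394.24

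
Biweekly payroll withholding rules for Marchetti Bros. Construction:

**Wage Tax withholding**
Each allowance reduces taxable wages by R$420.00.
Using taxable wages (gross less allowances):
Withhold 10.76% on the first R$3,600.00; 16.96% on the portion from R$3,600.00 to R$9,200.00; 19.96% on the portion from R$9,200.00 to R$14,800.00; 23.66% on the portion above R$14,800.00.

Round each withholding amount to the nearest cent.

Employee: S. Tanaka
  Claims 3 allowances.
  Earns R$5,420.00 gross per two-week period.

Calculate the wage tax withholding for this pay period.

R$482.34

Wage Tax: taxable = R$5,420.00 − 3×R$420.00 = R$4,160.00
  R$387.36 + 16.96% × (R$4,160.00 − R$3,600.00) = R$387.36 + 16.96% × R$560.00 = R$482.34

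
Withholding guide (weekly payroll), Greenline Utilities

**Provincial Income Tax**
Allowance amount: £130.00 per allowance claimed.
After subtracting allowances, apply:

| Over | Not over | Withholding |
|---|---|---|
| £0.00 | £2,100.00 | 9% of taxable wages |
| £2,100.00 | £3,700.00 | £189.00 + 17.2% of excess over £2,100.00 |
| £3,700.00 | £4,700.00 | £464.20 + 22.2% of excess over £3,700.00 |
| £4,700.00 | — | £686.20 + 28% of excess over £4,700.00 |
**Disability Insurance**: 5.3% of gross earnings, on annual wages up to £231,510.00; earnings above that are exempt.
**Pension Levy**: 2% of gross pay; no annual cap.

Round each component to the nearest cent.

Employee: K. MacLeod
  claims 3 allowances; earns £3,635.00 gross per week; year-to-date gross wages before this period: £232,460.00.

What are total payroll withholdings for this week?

£458.64

Provincial Income Tax: taxable = £3,635.00 − 3×£130.00 = £3,245.00
  £189.00 + 17.2% × (£3,245.00 − £2,100.00) = £189.00 + 17.2% × £1,145.00 = £385.94
Disability Insurance: YTD £232,460.00 ≥ cap £231,510.00 → £0.00
Pension Levy: 2% × £3,635.00 = £72.70
Total: £385.94 + £0.00 + £72.70 = £458.64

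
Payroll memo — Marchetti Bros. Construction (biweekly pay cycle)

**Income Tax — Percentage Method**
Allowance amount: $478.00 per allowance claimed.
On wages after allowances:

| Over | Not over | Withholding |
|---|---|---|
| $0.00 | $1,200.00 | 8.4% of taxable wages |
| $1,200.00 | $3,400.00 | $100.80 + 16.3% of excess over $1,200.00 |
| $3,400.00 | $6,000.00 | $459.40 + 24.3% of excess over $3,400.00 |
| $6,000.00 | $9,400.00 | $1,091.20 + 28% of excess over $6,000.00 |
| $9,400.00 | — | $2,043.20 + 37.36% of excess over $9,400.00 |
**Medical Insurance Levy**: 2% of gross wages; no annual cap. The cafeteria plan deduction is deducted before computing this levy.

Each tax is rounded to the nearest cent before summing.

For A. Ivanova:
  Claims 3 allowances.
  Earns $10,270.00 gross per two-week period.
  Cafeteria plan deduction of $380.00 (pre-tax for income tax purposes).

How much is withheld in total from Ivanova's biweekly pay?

$1,976.68

Income Tax: taxable = $10,270.00 − $380.00 − 3×$478.00 = $8,456.00
  $1,091.20 + 28% × ($8,456.00 − $6,000.00) = $1,091.20 + 28% × $2,456.00 = $1,778.88
Medical Insurance Levy: 2% × $9,890.00 = $197.80
Total: $1,778.88 + $197.80 = $1,976.68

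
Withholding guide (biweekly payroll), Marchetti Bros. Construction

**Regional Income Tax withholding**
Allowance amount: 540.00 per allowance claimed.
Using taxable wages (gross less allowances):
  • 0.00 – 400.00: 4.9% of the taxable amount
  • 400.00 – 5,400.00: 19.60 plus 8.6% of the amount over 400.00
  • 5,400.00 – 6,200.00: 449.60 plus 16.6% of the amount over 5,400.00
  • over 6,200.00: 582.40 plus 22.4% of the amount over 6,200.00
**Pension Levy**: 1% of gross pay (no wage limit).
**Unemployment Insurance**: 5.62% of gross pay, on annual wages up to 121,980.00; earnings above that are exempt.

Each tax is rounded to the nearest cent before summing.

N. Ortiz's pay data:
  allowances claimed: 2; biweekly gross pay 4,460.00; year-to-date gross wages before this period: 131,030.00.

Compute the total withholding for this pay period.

320.48

Regional Income Tax: taxable = 4,460.00 − 2×540.00 = 3,380.00
  19.60 + 8.6% × (3,380.00 − 400.00) = 19.60 + 8.6% × 2,980.00 = 275.88
Pension Levy: 1% × 4,460.00 = 44.60
Unemployment Insurance: YTD 131,030.00 ≥ cap 121,980.00 → 0.00
Total: 275.88 + 44.60 + 0.00 = 320.48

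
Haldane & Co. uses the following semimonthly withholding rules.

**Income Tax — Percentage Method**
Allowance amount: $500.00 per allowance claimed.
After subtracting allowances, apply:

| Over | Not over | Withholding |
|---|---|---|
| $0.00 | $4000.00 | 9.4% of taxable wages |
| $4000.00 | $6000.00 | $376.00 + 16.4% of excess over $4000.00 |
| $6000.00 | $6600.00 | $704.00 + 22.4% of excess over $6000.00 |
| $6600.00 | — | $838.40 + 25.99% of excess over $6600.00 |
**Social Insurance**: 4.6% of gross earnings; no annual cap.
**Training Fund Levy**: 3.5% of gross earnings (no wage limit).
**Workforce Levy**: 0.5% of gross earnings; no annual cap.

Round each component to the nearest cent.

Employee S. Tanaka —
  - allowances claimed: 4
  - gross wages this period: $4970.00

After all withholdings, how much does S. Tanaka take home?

$4263.40

Income Tax: taxable = $4970.00 − 4×$500.00 = $2970.00
  9.4% × $2970.00 = $279.18
Social Insurance: 4.6% × $4970.00 = $228.62
Training Fund Levy: 3.5% × $4970.00 = $173.95
Workforce Levy: 0.5% × $4970.00 = $24.85
Total withheld: $279.18 + $228.62 + $173.95 + $24.85 = $706.60
Net pay: $4970.00 − $706.60 = $4263.40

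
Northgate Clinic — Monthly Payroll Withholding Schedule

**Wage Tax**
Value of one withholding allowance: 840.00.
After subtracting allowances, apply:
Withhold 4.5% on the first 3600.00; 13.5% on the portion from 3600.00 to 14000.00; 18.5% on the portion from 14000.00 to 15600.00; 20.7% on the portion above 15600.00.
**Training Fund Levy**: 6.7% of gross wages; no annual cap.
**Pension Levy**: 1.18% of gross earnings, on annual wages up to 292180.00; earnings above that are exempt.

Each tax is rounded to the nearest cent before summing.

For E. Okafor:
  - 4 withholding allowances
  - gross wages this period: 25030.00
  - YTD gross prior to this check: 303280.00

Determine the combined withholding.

4795.50

Wage Tax: taxable = 25030.00 − 4×840.00 = 21670.00
  1862.00 + 20.7% × (21670.00 − 15600.00) = 1862.00 + 20.7% × 6070.00 = 3118.49
Training Fund Levy: 6.7% × 25030.00 = 1677.01
Pension Levy: YTD 303280.00 ≥ cap 292180.00 → 0.00
Total: 3118.49 + 1677.01 + 0.00 = 4795.50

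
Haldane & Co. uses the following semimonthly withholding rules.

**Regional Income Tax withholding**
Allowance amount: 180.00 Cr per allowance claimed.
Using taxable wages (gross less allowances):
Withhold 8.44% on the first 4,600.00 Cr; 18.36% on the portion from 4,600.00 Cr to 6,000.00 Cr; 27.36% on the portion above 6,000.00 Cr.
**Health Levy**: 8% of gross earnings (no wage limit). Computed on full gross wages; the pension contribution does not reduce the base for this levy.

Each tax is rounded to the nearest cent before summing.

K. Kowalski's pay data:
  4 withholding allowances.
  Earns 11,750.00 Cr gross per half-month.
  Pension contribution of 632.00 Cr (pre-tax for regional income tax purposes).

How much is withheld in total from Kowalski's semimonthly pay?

Regional Income Tax: taxable = 11,750.00 Cr − 632.00 Cr − 4×180.00 Cr = 10,398.00 Cr
  645.28 Cr + 27.36% × (10,398.00 Cr − 6,000.00 Cr) = 645.28 Cr + 27.36% × 4,398.00 Cr = 1,848.57 Cr
Health Levy: 8% × 11,750.00 Cr = 940.00 Cr
Total: 1,848.57 Cr + 940.00 Cr = 2,788.57 Cr

2,788.57 Cr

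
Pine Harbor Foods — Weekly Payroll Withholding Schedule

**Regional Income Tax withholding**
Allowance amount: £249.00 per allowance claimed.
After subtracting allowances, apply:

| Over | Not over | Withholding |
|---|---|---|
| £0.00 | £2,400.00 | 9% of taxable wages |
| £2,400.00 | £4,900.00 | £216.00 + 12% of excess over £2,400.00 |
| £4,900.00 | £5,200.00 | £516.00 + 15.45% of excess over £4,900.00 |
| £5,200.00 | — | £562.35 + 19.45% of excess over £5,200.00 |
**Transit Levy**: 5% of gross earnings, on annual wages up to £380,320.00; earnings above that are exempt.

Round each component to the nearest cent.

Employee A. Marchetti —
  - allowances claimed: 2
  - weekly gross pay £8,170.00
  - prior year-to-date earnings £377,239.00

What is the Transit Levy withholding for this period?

£154.05

Transit Levy: cap £380,320.00 − YTD £377,239.00 = £3,081.00 subject; 5% × £3,081.00 = £154.05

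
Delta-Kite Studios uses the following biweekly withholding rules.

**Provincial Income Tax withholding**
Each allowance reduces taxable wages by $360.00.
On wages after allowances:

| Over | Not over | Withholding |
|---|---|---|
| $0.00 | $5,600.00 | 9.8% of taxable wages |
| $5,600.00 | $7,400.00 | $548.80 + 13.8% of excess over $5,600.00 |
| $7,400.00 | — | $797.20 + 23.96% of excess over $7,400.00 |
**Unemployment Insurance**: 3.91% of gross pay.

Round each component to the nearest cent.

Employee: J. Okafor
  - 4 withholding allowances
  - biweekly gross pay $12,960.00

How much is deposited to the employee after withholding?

Provincial Income Tax: taxable = $12,960.00 − 4×$360.00 = $11,520.00
  $797.20 + 23.96% × ($11,520.00 − $7,400.00) = $797.20 + 23.96% × $4,120.00 = $1,784.35
Unemployment Insurance: 3.91% × $12,960.00 = $506.74
Total withheld: $1,784.35 + $506.74 = $2,291.09
Net pay: $12,960.00 − $2,291.09 = $10,668.91

$10,668.91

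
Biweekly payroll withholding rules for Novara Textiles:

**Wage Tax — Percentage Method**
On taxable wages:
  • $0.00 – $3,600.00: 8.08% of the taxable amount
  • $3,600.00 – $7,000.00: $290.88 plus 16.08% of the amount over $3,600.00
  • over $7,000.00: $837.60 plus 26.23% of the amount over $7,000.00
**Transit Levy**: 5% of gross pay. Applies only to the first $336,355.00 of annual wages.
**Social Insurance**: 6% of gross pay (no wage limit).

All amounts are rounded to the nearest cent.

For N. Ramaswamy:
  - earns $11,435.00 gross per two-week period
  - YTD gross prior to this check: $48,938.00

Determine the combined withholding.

$3,258.75

Wage Tax: taxable = $11,435.00
  $837.60 + 26.23% × ($11,435.00 − $7,000.00) = $837.60 + 26.23% × $4,435.00 = $2,000.90
Transit Levy: 5% × $11,435.00 = $571.75
Social Insurance: 6% × $11,435.00 = $686.10
Total: $2,000.90 + $571.75 + $686.10 = $3,258.75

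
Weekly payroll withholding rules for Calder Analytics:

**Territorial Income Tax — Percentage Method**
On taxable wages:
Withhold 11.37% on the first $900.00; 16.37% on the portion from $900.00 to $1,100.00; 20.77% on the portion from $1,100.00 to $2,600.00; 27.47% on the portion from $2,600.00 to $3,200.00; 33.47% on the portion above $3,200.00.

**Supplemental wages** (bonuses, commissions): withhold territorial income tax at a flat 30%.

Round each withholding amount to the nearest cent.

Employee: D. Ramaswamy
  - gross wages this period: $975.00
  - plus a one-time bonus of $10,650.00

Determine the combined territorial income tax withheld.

Territorial Income Tax: taxable = $975.00
  $102.33 + 16.37% × ($975.00 − $900.00) = $102.33 + 16.37% × $75.00 = $114.61
Supplemental (30% flat on bonus): 30% × $10,650.00 = $3,195.00
Total territorial income tax: $114.61 + $3,195.00 = $3,309.61

$3,309.61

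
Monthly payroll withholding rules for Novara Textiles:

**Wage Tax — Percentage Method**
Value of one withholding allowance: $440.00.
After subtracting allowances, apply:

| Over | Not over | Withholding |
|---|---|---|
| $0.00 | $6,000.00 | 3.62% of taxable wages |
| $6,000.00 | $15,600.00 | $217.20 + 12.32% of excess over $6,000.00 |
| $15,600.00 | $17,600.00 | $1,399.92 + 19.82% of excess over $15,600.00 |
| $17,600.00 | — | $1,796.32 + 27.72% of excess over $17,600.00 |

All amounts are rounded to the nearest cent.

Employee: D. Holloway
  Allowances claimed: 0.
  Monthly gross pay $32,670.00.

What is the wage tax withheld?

$5,973.72

Wage Tax: taxable = $32,670.00
  $1,796.32 + 27.72% × ($32,670.00 − $17,600.00) = $1,796.32 + 27.72% × $15,070.00 = $5,973.72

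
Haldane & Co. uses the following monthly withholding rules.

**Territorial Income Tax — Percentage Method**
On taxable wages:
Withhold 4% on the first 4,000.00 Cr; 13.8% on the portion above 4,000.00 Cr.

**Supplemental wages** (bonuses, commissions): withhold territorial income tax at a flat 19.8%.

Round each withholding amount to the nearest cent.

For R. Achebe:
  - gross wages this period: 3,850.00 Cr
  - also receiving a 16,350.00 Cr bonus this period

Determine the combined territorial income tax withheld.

Territorial Income Tax: taxable = 3,850.00 Cr
  4% × 3,850.00 Cr = 154.00 Cr
Supplemental (19.8% flat on bonus): 19.8% × 16,350.00 Cr = 3,237.30 Cr
Total territorial income tax: 154.00 Cr + 3,237.30 Cr = 3,391.30 Cr

3,391.30 Cr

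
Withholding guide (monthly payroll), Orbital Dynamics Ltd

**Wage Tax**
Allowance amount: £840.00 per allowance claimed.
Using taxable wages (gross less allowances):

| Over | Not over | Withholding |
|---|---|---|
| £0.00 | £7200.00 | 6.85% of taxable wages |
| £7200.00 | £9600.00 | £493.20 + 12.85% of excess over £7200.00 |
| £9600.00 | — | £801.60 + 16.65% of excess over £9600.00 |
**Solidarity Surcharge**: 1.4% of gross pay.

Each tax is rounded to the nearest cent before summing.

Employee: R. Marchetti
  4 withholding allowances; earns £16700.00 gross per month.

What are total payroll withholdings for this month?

Wage Tax: taxable = £16700.00 − 4×£840.00 = £13340.00
  £801.60 + 16.65% × (£13340.00 − £9600.00) = £801.60 + 16.65% × £3740.00 = £1424.31
Solidarity Surcharge: 1.4% × £16700.00 = £233.80
Total: £1424.31 + £233.80 = £1658.11

£1658.11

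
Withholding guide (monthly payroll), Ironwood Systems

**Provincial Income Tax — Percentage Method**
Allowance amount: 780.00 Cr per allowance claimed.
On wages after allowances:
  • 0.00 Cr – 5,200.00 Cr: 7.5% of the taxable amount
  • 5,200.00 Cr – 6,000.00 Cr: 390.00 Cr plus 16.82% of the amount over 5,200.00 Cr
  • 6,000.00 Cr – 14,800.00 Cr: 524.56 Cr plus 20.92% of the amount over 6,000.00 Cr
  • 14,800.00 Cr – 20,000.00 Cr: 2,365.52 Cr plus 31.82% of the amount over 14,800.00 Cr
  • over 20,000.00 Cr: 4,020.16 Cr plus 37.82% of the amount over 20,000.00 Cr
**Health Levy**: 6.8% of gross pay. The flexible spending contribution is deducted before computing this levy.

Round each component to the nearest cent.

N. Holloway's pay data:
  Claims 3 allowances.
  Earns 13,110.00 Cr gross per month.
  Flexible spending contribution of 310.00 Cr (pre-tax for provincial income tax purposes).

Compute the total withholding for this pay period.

2,327.99 Cr

Provincial Income Tax: taxable = 13,110.00 Cr − 310.00 Cr − 3×780.00 Cr = 10,460.00 Cr
  524.56 Cr + 20.92% × (10,460.00 Cr − 6,000.00 Cr) = 524.56 Cr + 20.92% × 4,460.00 Cr = 1,457.59 Cr
Health Levy: 6.8% × 12,800.00 Cr = 870.40 Cr
Total: 1,457.59 Cr + 870.40 Cr = 2,327.99 Cr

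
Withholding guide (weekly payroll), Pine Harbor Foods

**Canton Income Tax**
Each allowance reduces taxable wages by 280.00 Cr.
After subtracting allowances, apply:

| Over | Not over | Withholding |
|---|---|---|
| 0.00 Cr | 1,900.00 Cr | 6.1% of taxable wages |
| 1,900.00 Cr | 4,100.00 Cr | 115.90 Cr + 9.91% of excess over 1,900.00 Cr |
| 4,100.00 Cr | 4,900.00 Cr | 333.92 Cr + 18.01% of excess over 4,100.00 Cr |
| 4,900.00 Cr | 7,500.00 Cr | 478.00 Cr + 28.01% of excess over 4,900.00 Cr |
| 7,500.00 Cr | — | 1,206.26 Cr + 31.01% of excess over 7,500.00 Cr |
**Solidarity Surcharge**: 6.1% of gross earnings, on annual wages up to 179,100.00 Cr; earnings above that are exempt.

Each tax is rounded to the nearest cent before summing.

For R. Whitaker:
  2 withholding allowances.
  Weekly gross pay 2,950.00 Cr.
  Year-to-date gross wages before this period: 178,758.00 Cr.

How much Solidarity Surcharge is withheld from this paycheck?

Solidarity Surcharge: cap 179,100.00 Cr − YTD 178,758.00 Cr = 342.00 Cr subject; 6.1% × 342.00 Cr = 20.86 Cr

20.86 Cr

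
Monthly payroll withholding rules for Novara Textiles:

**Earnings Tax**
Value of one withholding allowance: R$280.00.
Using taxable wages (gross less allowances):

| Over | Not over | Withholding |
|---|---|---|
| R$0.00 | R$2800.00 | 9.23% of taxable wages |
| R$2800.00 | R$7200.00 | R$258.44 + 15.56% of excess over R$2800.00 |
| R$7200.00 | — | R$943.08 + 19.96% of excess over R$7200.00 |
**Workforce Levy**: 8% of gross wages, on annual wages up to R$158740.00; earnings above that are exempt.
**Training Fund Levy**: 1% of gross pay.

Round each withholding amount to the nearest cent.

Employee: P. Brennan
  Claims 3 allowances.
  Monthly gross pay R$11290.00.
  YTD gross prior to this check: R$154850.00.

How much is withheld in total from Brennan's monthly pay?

Earnings Tax: taxable = R$11290.00 − 3×R$280.00 = R$10450.00
  R$943.08 + 19.96% × (R$10450.00 − R$7200.00) = R$943.08 + 19.96% × R$3250.00 = R$1591.78
Workforce Levy: cap R$158740.00 − YTD R$154850.00 = R$3890.00 subject; 8% × R$3890.00 = R$311.20
Training Fund Levy: 1% × R$11290.00 = R$112.90
Total: R$1591.78 + R$311.20 + R$112.90 = R$2015.88

R$2015.88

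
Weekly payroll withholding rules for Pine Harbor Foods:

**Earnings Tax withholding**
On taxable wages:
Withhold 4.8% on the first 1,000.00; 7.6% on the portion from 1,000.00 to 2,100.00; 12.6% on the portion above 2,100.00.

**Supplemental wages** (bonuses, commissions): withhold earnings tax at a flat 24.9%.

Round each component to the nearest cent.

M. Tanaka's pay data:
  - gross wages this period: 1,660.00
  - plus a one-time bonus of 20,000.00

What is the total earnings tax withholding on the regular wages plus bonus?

5,078.16

Earnings Tax: taxable = 1,660.00
  48.00 + 7.6% × (1,660.00 − 1,000.00) = 48.00 + 7.6% × 660.00 = 98.16
Supplemental (24.9% flat on bonus): 24.9% × 20,000.00 = 4,980.00
Total earnings tax: 98.16 + 4,980.00 = 5,078.16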